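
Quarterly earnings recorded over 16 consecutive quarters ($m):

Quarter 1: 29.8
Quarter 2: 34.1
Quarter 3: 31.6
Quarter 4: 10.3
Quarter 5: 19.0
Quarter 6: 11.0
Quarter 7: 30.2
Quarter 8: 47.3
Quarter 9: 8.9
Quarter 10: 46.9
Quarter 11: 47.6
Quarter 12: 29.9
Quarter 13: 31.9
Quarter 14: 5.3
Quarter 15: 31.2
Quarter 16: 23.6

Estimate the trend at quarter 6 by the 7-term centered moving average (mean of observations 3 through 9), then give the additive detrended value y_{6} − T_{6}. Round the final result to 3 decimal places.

-11.614

Trend T_6 = (31.6 + 10.3 + 19.0 + 11.0 + 30.2 + 47.3 + 8.9) / 7 = 158.3/7 = 22.61429
Detrended value: 11.0 − 22.61429 = -11.614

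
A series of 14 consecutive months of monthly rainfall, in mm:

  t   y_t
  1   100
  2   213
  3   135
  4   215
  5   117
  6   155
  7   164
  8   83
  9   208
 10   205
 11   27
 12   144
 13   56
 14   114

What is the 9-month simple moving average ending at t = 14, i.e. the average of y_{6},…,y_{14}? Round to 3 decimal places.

Sum of periods 6–14: 155 + 164 + 83 + 208 + 205 + 27 + 144 + 56 + 114 = 1156
Divide by 9: 1156 / 9 = 128.444

128.444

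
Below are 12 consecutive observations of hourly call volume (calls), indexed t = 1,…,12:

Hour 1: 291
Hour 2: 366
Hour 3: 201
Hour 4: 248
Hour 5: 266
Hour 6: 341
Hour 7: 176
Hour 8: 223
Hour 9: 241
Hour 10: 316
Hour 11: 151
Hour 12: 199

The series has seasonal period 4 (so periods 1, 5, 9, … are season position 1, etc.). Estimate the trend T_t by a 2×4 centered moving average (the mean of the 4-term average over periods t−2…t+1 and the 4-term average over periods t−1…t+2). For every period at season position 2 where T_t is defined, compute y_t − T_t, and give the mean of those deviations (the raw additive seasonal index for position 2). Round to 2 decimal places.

Season position 2 occurs at t = 6, 10 (where T_t is defined).
t=6: T_6 = 254.6250; y_6 − T_6 = 341 − 254.6250 = 86.3750
t=10: T_10 = 229.7500; y_10 − T_10 = 316 − 229.7500 = 86.2500
Mean deviation: (86.3750 + 86.2500) / 2 = 86.31

86.31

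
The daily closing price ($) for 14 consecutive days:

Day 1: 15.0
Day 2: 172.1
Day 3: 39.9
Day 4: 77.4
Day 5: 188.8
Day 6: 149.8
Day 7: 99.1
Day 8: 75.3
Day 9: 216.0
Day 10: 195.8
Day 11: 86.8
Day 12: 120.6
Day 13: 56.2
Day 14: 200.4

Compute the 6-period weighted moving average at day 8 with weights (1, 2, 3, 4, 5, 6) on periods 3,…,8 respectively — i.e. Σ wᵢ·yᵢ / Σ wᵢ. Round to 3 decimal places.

Weighted sum: 1·39.9 + 2·77.4 + 3·188.8 + 4·149.8 + 5·99.1 + 6·75.3 = 39.9 + 154.8 + 566.4 + 599.2 + 495.5 + 451.8 = 2307.6
Weight total: 1 + 2 + 3 + 4 + 5 + 6 = 21
WMA = 2307.6 / 21 = 109.886

109.886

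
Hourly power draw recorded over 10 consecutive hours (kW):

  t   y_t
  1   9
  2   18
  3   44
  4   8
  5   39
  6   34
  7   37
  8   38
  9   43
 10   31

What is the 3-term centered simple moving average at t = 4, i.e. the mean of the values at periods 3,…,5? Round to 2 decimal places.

30.33

Sum of periods 3–5: 44 + 8 + 39 = 91
Divide by 3: 91 / 3 = 30.33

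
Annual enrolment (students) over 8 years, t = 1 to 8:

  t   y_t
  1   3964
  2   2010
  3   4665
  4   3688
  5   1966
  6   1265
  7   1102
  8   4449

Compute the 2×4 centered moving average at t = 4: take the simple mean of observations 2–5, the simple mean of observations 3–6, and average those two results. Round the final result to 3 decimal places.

Sum over 2–5: 2010 + 4665 + 3688 + 1966 = 12329
Sum over 3–6: 4665 + 3688 + 1966 + 1265 = 11584
CMA at t=4 = (12329 + 11584) / (2·4) = 23913 / 8 = 2989.125

2989.125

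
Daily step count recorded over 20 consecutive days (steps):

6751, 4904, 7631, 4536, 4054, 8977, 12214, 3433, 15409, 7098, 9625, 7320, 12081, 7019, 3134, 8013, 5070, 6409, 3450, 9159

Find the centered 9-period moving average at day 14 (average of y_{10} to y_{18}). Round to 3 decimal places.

Sum of periods 10–18: 7098 + 9625 + 7320 + 12081 + 7019 + 3134 + 8013 + 5070 + 6409 = 65769
Divide by 9: 65769 / 9 = 7307.667

7307.667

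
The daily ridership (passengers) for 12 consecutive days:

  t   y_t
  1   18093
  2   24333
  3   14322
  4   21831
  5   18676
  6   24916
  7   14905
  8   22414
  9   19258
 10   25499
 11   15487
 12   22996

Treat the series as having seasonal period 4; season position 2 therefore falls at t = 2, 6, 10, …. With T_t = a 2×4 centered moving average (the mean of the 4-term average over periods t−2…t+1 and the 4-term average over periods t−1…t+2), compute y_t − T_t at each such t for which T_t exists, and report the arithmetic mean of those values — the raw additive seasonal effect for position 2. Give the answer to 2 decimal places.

4761.44

Season position 2 occurs at t = 6, 10 (where T_t is defined).
t=6: T_6 = 20154.8750; y_6 − T_6 = 24916 − 20154.8750 = 4761.1250
t=10: T_10 = 20737.2500; y_10 − T_10 = 25499 − 20737.2500 = 4761.7500
Mean deviation: (4761.1250 + 4761.7500) / 2 = 4761.44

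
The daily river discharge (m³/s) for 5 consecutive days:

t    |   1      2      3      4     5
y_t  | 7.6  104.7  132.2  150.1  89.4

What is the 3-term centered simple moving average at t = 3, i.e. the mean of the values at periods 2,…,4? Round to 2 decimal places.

129.00

Sum of periods 2–4: 104.7 + 132.2 + 150.1 = 387.0
Divide by 3: 387.0 / 3 = 129.00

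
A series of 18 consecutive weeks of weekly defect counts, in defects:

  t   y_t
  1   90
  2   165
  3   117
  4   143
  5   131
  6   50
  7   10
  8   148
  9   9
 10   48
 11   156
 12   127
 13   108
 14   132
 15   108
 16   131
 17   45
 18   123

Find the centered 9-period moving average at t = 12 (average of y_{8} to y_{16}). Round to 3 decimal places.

107.444

Sum of periods 8–16: 148 + 9 + 48 + 156 + 127 + 108 + 132 + 108 + 131 = 967
Divide by 9: 967 / 9 = 107.444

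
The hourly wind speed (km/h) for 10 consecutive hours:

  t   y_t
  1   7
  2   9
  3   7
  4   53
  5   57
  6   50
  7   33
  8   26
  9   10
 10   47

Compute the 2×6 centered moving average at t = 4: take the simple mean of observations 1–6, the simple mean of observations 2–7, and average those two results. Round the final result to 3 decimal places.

32.667

Sum over 1–6: 7 + 9 + 7 + 53 + 57 + 50 = 183
Sum over 2–7: 9 + 7 + 53 + 57 + 50 + 33 = 209
CMA at t=4 = (183 + 209) / (2·6) = 392 / 12 = 32.667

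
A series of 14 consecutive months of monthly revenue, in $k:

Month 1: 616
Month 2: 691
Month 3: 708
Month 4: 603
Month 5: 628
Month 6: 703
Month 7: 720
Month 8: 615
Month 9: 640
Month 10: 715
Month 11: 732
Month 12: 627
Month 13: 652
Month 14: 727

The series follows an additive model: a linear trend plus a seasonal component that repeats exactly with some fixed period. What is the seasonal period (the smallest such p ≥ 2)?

First differences y_{t+1} − y_t: 75, 17, -105, 25, 75, 17, -105, 25, 75, 17, …
The difference pattern repeats every 4 terms and not for any smaller step, so p = 4.

4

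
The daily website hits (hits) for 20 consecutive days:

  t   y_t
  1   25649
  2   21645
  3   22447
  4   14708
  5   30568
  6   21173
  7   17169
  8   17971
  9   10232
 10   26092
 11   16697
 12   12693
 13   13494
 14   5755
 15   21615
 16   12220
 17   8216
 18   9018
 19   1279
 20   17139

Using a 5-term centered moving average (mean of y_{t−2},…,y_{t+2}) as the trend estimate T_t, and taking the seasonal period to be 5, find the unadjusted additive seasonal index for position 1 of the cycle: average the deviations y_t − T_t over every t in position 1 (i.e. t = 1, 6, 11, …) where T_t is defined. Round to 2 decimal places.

Season position 1 occurs at t = 6, 11, 16 (where T_t is defined).
t=6: T_6 = 20317.8000; y_6 − T_6 = 21173 − 20317.8000 = 855.2000
t=11: T_11 = 15841.6000; y_11 − T_11 = 16697 − 15841.6000 = 855.4000
t=16: T_16 = 11364.8000; y_16 − T_16 = 12220 − 11364.8000 = 855.2000
Mean deviation: (855.2000 + 855.4000 + 855.2000) / 3 = 855.27

855.27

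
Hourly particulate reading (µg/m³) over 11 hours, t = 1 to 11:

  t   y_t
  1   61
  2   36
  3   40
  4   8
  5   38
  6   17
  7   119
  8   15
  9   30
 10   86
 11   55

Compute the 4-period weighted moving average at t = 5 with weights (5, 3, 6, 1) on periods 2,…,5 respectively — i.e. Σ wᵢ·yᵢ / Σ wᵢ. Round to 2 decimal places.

25.73

Weighted sum: 5·36 + 3·40 + 6·8 + 1·38 = 180 + 120 + 48 + 38 = 386
Weight total: 5 + 3 + 6 + 1 = 15
WMA = 386 / 15 = 25.73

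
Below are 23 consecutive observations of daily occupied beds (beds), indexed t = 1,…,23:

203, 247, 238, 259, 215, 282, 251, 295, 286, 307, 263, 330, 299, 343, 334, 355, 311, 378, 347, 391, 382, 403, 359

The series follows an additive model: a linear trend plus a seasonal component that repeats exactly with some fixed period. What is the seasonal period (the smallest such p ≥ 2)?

6

First differences y_{t+1} − y_t: 44, -9, 21, -44, 67, -31, 44, -9, 21, -44, 67, -31, 44, -9, …
The difference pattern repeats every 6 terms and not for any smaller step, so p = 6.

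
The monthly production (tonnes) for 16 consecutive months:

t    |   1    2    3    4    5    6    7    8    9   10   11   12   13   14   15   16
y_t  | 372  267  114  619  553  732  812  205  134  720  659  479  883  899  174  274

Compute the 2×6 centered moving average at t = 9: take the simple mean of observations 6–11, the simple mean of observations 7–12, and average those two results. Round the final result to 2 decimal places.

522.58

Sum over 6–11: 732 + 812 + 205 + 134 + 720 + 659 = 3262
Sum over 7–12: 812 + 205 + 134 + 720 + 659 + 479 = 3009
CMA at t=9 = (3262 + 3009) / (2·6) = 6271 / 12 = 522.58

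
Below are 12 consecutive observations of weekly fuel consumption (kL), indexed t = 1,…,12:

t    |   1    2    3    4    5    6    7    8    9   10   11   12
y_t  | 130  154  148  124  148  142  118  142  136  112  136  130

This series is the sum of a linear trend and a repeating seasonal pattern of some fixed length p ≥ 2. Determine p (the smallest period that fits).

3

First differences y_{t+1} − y_t: 24, -6, -24, 24, -6, -24, 24, -6, …
The difference pattern repeats every 3 terms and not for any smaller step, so p = 3.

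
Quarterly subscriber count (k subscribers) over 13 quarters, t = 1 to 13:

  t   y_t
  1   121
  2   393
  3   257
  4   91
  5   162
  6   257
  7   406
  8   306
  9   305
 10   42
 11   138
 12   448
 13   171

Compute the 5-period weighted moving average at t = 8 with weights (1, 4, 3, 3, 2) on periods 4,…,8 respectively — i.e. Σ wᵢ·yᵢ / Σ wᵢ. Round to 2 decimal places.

256.92

Weighted sum: 1·91 + 4·162 + 3·257 + 3·406 + 2·306 = 91 + 648 + 771 + 1218 + 612 = 3340
Weight total: 1 + 4 + 3 + 3 + 2 = 13
WMA = 3340 / 13 = 256.92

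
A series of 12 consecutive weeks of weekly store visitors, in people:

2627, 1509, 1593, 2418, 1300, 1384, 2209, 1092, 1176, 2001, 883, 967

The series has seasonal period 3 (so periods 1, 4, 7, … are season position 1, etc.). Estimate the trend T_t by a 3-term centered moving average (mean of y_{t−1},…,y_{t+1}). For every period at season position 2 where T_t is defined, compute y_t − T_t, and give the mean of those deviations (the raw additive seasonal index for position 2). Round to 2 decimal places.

-400.58

Season position 2 occurs at t = 2, 5, 8, 11 (where T_t is defined).
t=2: T_2 = 1909.6667; y_2 − T_2 = 1509 − 1909.6667 = -400.6667
t=5: T_5 = 1700.6667; y_5 − T_5 = 1300 − 1700.6667 = -400.6667
t=8: T_8 = 1492.3333; y_8 − T_8 = 1092 − 1492.3333 = -400.3333
t=11: T_11 = 1283.6667; y_11 − T_11 = 883 − 1283.6667 = -400.6667
Mean deviation: (-400.6667 + -400.6667 + -400.3333 + -400.6667) / 4 = -400.58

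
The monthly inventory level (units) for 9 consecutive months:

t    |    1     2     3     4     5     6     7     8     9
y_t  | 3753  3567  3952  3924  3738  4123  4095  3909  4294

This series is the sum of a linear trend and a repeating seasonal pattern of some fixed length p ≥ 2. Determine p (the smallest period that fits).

First differences y_{t+1} − y_t: -186, 385, -28, -186, 385, -28, -186, 385, …
The difference pattern repeats every 3 terms and not for any smaller step, so p = 3.

3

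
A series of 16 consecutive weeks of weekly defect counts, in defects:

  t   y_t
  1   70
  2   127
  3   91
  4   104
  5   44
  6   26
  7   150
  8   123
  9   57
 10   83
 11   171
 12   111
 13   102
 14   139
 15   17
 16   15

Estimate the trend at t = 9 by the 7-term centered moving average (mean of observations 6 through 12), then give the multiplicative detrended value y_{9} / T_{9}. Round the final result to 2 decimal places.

0.55

Trend T_9 = (26 + 150 + 123 + 57 + 83 + 171 + 111) / 7 = 721/7 = 103.0000
Ratio to trend: 57 / 103.0000 = 0.55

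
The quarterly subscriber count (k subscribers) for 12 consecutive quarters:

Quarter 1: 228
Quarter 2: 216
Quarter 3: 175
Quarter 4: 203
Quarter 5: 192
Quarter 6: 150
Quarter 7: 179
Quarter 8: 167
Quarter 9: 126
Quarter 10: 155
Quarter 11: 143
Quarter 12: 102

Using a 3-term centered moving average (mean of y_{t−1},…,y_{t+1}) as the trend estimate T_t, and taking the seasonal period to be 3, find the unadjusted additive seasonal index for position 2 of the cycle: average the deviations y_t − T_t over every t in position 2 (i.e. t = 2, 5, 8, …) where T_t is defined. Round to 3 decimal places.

Season position 2 occurs at t = 2, 5, 8, 11 (where T_t is defined).
t=2: T_2 = 206.33333; y_2 − T_2 = 216 − 206.33333 = 9.66667
t=5: T_5 = 181.66667; y_5 − T_5 = 192 − 181.66667 = 10.33333
t=8: T_8 = 157.33333; y_8 − T_8 = 167 − 157.33333 = 9.66667
t=11: T_11 = 133.33333; y_11 − T_11 = 143 − 133.33333 = 9.66667
Mean deviation: (9.66667 + 10.33333 + 9.66667 + 9.66667) / 4 = 9.833

9.833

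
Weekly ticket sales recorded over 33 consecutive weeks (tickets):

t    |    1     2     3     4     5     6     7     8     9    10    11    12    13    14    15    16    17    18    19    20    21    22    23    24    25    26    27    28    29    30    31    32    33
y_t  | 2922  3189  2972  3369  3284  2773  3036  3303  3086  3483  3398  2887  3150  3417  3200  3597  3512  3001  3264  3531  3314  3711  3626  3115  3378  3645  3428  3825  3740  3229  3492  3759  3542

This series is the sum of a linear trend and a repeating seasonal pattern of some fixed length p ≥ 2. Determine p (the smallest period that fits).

6

First differences y_{t+1} − y_t: 267, -217, 397, -85, -511, 263, 267, -217, 397, -85, -511, 263, 267, -217, …
The difference pattern repeats every 6 terms and not for any smaller step, so p = 6.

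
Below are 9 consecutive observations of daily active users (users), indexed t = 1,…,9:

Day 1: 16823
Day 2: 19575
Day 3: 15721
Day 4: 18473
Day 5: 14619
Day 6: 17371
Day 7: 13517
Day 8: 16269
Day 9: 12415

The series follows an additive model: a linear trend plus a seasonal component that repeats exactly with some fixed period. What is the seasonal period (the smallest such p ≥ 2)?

2

First differences y_{t+1} − y_t: 2752, -3854, 2752, -3854, 2752, -3854, …
The difference pattern repeats every 2 terms and not for any smaller step, so p = 2.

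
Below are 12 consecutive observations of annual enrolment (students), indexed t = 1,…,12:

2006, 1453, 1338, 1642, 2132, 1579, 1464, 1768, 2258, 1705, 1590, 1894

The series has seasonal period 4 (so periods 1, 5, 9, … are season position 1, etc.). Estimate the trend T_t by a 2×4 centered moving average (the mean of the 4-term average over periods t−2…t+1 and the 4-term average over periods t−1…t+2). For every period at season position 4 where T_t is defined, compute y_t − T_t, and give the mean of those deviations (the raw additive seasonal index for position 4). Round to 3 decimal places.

-15.000

Season position 4 occurs at t = 4, 8 (where T_t is defined).
t=4: T_4 = 1657.00000; y_4 − T_4 = 1642 − 1657.00000 = -15.00000
t=8: T_8 = 1783.00000; y_8 − T_8 = 1768 − 1783.00000 = -15.00000
Mean deviation: (-15.00000 + -15.00000) / 2 = -15.000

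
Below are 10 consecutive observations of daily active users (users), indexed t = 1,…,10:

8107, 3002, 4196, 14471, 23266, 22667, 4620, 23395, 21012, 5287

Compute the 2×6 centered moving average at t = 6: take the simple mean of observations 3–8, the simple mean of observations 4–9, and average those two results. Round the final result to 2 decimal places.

16837.17

Sum over 3–8: 4196 + 14471 + 23266 + 22667 + 4620 + 23395 = 92615
Sum over 4–9: 14471 + 23266 + 22667 + 4620 + 23395 + 21012 = 109431
CMA at t=6 = (92615 + 109431) / (2·6) = 202046 / 12 = 16837.17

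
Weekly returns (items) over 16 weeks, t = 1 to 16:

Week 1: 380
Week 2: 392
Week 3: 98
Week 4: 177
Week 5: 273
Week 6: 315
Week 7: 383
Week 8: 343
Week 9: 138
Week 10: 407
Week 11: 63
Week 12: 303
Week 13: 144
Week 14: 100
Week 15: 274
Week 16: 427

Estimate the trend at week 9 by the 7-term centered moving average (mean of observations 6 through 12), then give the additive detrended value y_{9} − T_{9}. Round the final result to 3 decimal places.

Trend T_9 = (315 + 383 + 343 + 138 + 407 + 63 + 303) / 7 = 1952/7 = 278.85714
Detrended value: 138 − 278.85714 = -140.857

-140.857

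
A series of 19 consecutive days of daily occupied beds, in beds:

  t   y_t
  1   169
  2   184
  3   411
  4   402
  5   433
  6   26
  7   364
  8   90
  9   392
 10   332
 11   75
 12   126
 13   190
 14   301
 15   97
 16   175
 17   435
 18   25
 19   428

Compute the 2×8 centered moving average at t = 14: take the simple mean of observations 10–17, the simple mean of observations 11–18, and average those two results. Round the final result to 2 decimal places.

197.19

Sum over 10–17: 332 + 75 + 126 + 190 + 301 + 97 + 175 + 435 = 1731
Sum over 11–18: 75 + 126 + 190 + 301 + 97 + 175 + 435 + 25 = 1424
CMA at t=14 = (1731 + 1424) / (2·8) = 3155 / 16 = 197.19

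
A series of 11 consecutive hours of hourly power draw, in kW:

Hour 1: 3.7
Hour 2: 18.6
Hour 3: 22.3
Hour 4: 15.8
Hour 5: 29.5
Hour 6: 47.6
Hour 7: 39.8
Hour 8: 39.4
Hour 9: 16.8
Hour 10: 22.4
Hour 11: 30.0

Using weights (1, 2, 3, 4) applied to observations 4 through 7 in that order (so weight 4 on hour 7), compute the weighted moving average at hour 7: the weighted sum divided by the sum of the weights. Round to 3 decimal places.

37.680

Weighted sum: 1·15.8 + 2·29.5 + 3·47.6 + 4·39.8 = 15.8 + 59.0 + 142.8 + 159.2 = 376.8
Weight total: 1 + 2 + 3 + 4 = 10
WMA = 376.8 / 10 = 37.680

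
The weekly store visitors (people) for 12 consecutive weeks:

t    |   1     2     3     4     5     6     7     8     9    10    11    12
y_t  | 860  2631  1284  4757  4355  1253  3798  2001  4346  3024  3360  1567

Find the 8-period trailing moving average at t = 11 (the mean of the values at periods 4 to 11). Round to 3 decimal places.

3361.750

Sum of periods 4–11: 4757 + 4355 + 1253 + 3798 + 2001 + 4346 + 3024 + 3360 = 26894
Divide by 8: 26894 / 8 = 3361.750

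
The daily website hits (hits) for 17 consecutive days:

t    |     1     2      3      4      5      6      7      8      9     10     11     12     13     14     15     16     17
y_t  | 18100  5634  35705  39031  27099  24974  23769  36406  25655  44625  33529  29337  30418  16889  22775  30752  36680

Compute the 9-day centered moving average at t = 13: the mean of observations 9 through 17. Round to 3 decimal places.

30073.333

Sum of periods 9–17: 25655 + 44625 + 33529 + 29337 + 30418 + 16889 + 22775 + 30752 + 36680 = 270660
Divide by 9: 270660 / 9 = 30073.333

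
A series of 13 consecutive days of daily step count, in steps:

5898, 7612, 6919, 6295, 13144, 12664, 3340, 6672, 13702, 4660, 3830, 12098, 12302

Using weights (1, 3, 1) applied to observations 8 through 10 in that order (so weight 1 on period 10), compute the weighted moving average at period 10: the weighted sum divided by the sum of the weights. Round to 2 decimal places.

Weighted sum: 1·6672 + 3·13702 + 1·4660 = 6672 + 41106 + 4660 = 52438
Weight total: 1 + 3 + 1 = 5
WMA = 52438 / 5 = 10487.60

10487.60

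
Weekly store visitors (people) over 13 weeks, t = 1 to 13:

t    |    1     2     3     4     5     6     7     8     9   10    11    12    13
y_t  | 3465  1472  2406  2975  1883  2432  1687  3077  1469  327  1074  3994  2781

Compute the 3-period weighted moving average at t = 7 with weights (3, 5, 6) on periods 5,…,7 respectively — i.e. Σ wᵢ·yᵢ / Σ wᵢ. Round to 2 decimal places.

1995.07

Weighted sum: 3·1883 + 5·2432 + 6·1687 = 5649 + 12160 + 10122 = 27931
Weight total: 3 + 5 + 6 = 14
WMA = 27931 / 14 = 1995.07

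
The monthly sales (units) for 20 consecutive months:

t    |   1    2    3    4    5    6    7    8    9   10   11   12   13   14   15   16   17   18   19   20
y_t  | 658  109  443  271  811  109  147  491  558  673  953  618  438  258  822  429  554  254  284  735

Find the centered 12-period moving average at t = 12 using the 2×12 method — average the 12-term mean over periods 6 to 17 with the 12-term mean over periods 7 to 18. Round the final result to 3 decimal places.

510.208

Sum over 6–17: 109 + 147 + 491 + 558 + 673 + 953 + 618 + 438 + 258 + 822 + 429 + 554 = 6050
Sum over 7–18: 147 + 491 + 558 + 673 + 953 + 618 + 438 + 258 + 822 + 429 + 554 + 254 = 6195
CMA at t=12 = (6050 + 6195) / (2·12) = 12245 / 24 = 510.208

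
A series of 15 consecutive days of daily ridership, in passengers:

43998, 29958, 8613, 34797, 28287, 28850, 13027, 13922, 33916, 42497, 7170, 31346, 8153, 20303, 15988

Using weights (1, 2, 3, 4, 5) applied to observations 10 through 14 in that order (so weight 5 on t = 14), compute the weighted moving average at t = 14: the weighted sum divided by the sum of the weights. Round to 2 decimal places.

Weighted sum: 1·42497 + 2·7170 + 3·31346 + 4·8153 + 5·20303 = 42497 + 14340 + 94038 + 32612 + 101515 = 285002
Weight total: 1 + 2 + 3 + 4 + 5 = 15
WMA = 285002 / 15 = 19000.13

19000.13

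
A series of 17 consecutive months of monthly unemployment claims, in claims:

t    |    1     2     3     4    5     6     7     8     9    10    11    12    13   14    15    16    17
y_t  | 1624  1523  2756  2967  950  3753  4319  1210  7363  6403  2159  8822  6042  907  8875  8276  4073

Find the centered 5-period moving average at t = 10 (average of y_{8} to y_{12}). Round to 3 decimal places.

5191.400

Sum of periods 8–12: 1210 + 7363 + 6403 + 2159 + 8822 = 25957
Divide by 5: 25957 / 5 = 5191.400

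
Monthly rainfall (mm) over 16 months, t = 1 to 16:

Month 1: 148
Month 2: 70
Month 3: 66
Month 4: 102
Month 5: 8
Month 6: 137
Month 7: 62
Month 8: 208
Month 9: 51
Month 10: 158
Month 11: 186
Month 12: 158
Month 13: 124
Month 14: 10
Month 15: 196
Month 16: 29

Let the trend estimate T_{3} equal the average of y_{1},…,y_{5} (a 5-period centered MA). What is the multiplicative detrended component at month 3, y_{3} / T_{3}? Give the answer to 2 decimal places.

0.84

Trend T_3 = (148 + 70 + 66 + 102 + 8) / 5 = 394/5 = 78.8000
Ratio to trend: 66 / 78.8000 = 0.84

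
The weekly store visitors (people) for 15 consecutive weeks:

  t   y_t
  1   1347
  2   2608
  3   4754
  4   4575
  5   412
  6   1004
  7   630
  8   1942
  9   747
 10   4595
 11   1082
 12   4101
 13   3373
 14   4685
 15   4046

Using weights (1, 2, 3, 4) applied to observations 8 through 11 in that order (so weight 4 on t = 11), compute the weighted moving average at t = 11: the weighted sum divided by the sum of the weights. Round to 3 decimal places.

2154.900

Weighted sum: 1·1942 + 2·747 + 3·4595 + 4·1082 = 1942 + 1494 + 13785 + 4328 = 21549
Weight total: 1 + 2 + 3 + 4 = 10
WMA = 21549 / 10 = 2154.900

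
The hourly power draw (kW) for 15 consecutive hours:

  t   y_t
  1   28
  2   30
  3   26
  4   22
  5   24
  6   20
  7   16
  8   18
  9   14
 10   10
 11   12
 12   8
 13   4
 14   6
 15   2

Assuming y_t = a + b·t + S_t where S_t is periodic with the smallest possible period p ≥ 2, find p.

First differences y_{t+1} − y_t: 2, -4, -4, 2, -4, -4, 2, -4, …
The difference pattern repeats every 3 terms and not for any smaller step, so p = 3.

3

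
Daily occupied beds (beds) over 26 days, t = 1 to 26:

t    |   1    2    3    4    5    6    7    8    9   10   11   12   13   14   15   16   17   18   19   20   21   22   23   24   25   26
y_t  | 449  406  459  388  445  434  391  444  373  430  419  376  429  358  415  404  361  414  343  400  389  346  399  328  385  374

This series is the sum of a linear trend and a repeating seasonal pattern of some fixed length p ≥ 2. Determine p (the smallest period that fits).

First differences y_{t+1} − y_t: -43, 53, -71, 57, -11, -43, 53, -71, 57, -11, -43, 53, …
The difference pattern repeats every 5 terms and not for any smaller step, so p = 5.

5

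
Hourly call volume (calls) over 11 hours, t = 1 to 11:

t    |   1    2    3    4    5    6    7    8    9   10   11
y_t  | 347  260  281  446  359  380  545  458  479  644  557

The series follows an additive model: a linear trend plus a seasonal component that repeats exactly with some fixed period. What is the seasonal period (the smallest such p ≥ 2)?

3

First differences y_{t+1} − y_t: -87, 21, 165, -87, 21, 165, -87, 21, …
The difference pattern repeats every 3 terms and not for any smaller step, so p = 3.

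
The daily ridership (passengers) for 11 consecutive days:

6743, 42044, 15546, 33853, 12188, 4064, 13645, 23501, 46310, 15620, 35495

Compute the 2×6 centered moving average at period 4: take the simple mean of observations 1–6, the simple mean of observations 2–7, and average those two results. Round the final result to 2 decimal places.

19648.17

Sum over 1–6: 6743 + 42044 + 15546 + 33853 + 12188 + 4064 = 114438
Sum over 2–7: 42044 + 15546 + 33853 + 12188 + 4064 + 13645 = 121340
CMA at t=4 = (114438 + 121340) / (2·6) = 235778 / 12 = 19648.17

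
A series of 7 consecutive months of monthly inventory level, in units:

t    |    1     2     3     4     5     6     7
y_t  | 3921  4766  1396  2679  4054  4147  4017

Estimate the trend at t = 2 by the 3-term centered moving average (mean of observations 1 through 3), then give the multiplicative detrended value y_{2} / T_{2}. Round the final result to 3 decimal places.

1.418

Trend T_2 = (3921 + 4766 + 1396) / 3 = 10083/3 = 3361.00000
Ratio to trend: 4766 / 3361.00000 = 1.418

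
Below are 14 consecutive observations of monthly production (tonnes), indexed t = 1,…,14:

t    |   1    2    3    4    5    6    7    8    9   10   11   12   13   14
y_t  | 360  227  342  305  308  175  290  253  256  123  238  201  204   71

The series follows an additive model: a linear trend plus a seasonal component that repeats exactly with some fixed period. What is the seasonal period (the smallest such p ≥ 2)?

4

First differences y_{t+1} − y_t: -133, 115, -37, 3, -133, 115, -37, 3, -133, 115, …
The difference pattern repeats every 4 terms and not for any smaller step, so p = 4.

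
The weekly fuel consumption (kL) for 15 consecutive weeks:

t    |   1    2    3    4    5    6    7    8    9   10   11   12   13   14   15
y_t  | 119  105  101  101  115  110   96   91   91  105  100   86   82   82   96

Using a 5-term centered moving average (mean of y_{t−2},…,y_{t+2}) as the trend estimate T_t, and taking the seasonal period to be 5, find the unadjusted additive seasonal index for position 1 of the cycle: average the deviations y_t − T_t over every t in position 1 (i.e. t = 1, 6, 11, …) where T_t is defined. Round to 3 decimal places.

Season position 1 occurs at t = 6, 11 (where T_t is defined).
t=6: T_6 = 102.60000; y_6 − T_6 = 110 − 102.60000 = 7.40000
t=11: T_11 = 92.80000; y_11 − T_11 = 100 − 92.80000 = 7.20000
Mean deviation: (7.40000 + 7.20000) / 2 = 7.300

7.300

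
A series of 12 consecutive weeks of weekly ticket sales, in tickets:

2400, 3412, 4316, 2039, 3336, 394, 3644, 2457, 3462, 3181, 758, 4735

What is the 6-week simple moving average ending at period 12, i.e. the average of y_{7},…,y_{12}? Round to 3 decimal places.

Sum of periods 7–12: 3644 + 2457 + 3462 + 3181 + 758 + 4735 = 18237
Divide by 6: 18237 / 6 = 3039.500

3039.500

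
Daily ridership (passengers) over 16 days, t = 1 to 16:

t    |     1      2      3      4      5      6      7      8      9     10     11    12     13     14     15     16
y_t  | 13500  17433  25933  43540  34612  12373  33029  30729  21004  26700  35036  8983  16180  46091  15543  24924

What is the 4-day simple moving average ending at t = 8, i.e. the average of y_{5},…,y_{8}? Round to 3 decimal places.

27685.750

Sum of periods 5–8: 34612 + 12373 + 33029 + 30729 = 110743
Divide by 4: 110743 / 4 = 27685.750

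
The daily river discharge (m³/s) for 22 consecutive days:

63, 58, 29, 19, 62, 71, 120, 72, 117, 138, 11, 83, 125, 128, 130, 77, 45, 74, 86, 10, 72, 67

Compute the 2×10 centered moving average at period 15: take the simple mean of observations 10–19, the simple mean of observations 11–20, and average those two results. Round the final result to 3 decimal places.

Sum over 10–19: 138 + 11 + 83 + 125 + 128 + 130 + 77 + 45 + 74 + 86 = 897
Sum over 11–20: 11 + 83 + 125 + 128 + 130 + 77 + 45 + 74 + 86 + 10 = 769
CMA at t=15 = (897 + 769) / (2·10) = 1666 / 20 = 83.300

83.300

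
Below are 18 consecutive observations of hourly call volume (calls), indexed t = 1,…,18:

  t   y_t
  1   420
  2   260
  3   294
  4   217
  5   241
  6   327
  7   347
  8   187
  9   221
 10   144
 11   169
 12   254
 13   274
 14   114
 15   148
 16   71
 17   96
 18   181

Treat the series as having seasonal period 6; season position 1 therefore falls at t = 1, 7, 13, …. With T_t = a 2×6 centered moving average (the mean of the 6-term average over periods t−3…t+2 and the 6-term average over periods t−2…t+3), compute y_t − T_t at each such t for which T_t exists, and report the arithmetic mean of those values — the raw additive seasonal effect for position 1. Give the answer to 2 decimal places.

96.33

Season position 1 occurs at t = 7, 13 (where T_t is defined).
t=7: T_7 = 250.5833; y_7 − T_7 = 347 − 250.5833 = 96.4167
t=13: T_13 = 177.7500; y_13 − T_13 = 274 − 177.7500 = 96.2500
Mean deviation: (96.4167 + 96.2500) / 2 = 96.33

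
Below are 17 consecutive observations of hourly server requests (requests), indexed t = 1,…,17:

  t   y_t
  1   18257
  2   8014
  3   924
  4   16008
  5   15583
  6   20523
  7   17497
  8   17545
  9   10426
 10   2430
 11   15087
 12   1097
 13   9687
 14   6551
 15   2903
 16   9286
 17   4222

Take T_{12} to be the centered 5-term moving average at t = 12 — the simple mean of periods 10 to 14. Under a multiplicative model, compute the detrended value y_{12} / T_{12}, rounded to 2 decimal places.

Trend T_12 = (2430 + 15087 + 1097 + 9687 + 6551) / 5 = 34852/5 = 6970.4000
Ratio to trend: 1097 / 6970.4000 = 0.16

0.16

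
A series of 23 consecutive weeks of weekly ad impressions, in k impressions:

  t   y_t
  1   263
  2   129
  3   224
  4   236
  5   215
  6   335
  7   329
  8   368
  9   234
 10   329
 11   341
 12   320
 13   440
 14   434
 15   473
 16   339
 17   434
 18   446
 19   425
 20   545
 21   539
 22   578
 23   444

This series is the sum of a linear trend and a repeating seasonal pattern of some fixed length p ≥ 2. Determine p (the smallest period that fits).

First differences y_{t+1} − y_t: -134, 95, 12, -21, 120, -6, 39, -134, 95, 12, -21, 120, -6, 39, -134, 95, …
The difference pattern repeats every 7 terms and not for any smaller step, so p = 7.

7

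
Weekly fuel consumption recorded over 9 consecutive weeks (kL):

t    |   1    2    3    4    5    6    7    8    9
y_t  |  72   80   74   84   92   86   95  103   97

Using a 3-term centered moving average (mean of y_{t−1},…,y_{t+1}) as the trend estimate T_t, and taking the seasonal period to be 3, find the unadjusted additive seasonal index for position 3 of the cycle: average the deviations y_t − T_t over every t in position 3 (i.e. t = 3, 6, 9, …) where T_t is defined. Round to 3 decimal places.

Season position 3 occurs at t = 3, 6 (where T_t is defined).
t=3: T_3 = 79.33333; y_3 − T_3 = 74 − 79.33333 = -5.33333
t=6: T_6 = 91.00000; y_6 − T_6 = 86 − 91.00000 = -5.00000
Mean deviation: (-5.33333 + -5.00000) / 2 = -5.167

-5.167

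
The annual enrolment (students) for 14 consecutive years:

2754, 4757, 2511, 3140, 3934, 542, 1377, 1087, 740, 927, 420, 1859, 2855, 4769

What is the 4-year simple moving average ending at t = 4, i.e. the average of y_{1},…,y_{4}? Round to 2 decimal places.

3290.50

Sum of periods 1–4: 2754 + 4757 + 2511 + 3140 = 13162
Divide by 4: 13162 / 4 = 3290.50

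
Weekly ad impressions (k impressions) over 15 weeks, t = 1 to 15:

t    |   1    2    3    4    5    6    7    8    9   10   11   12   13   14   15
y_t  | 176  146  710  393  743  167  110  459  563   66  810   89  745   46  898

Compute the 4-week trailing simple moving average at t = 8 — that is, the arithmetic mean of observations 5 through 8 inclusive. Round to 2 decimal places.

369.75

Sum of periods 5–8: 743 + 167 + 110 + 459 = 1479
Divide by 4: 1479 / 4 = 369.75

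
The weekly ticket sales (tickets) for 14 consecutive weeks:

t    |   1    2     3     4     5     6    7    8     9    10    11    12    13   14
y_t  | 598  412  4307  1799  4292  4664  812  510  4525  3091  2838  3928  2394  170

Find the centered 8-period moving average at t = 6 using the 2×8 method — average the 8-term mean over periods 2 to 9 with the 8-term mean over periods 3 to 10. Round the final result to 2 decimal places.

Sum over 2–9: 412 + 4307 + 1799 + 4292 + 4664 + 812 + 510 + 4525 = 21321
Sum over 3–10: 4307 + 1799 + 4292 + 4664 + 812 + 510 + 4525 + 3091 = 24000
CMA at t=6 = (21321 + 24000) / (2·8) = 45321 / 16 = 2832.56

2832.56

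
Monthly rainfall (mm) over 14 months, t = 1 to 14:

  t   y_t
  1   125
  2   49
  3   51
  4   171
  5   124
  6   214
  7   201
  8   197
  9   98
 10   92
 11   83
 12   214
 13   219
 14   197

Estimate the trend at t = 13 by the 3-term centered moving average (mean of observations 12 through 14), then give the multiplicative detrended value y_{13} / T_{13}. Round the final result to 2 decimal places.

1.04

Trend T_13 = (214 + 219 + 197) / 3 = 630/3 = 210.0000
Ratio to trend: 219 / 210.0000 = 1.04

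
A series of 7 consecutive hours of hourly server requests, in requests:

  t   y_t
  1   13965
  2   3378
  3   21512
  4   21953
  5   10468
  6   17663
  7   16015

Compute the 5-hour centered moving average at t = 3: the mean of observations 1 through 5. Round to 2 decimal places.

Sum of periods 1–5: 13965 + 3378 + 21512 + 21953 + 10468 = 71276
Divide by 5: 71276 / 5 = 14255.20

14255.20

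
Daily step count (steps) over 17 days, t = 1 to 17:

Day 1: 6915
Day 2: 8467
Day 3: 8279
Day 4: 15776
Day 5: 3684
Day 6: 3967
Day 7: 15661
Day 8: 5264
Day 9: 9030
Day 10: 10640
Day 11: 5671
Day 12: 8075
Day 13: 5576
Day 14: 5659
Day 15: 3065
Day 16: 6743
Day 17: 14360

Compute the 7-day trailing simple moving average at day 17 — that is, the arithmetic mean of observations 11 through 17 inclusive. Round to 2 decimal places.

7021.29

Sum of periods 11–17: 5671 + 8075 + 5576 + 5659 + 3065 + 6743 + 14360 = 49149
Divide by 7: 49149 / 7 = 7021.29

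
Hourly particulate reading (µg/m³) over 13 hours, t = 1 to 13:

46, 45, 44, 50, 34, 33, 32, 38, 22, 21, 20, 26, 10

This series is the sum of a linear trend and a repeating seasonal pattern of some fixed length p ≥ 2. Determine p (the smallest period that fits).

4

First differences y_{t+1} − y_t: -1, -1, 6, -16, -1, -1, 6, -16, -1, -1, …
The difference pattern repeats every 4 terms and not for any smaller step, so p = 4.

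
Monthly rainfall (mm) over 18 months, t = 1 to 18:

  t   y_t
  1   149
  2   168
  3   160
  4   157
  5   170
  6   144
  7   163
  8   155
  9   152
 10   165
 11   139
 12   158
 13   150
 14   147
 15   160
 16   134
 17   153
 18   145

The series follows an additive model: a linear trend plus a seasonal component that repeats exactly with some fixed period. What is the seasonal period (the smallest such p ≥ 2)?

First differences y_{t+1} − y_t: 19, -8, -3, 13, -26, 19, -8, -3, 13, -26, 19, -8, …
The difference pattern repeats every 5 terms and not for any smaller step, so p = 5.

5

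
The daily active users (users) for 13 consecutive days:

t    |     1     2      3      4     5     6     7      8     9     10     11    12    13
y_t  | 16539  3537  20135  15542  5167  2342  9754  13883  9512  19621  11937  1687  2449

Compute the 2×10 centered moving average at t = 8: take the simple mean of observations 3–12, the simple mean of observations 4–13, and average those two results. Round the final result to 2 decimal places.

Sum over 3–12: 20135 + 15542 + 5167 + 2342 + 9754 + 13883 + 9512 + 19621 + 11937 + 1687 = 109580
Sum over 4–13: 15542 + 5167 + 2342 + 9754 + 13883 + 9512 + 19621 + 11937 + 1687 + 2449 = 91894
CMA at t=8 = (109580 + 91894) / (2·10) = 201474 / 20 = 10073.70

10073.70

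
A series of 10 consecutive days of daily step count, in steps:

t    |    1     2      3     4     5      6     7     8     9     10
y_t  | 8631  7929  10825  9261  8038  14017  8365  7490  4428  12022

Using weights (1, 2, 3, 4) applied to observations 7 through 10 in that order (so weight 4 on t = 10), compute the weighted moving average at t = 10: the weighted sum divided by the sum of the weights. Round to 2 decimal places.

Weighted sum: 1·8365 + 2·7490 + 3·4428 + 4·12022 = 8365 + 14980 + 13284 + 48088 = 84717
Weight total: 1 + 2 + 3 + 4 = 10
WMA = 84717 / 10 = 8471.70

8471.70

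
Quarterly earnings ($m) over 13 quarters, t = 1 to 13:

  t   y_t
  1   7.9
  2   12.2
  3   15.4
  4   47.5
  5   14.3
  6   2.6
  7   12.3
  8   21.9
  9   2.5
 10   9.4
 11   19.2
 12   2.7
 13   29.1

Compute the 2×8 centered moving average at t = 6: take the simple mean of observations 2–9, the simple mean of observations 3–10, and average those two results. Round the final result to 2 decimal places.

Sum over 2–9: 12.2 + 15.4 + 47.5 + 14.3 + 2.6 + 12.3 + 21.9 + 2.5 = 128.7
Sum over 3–10: 15.4 + 47.5 + 14.3 + 2.6 + 12.3 + 21.9 + 2.5 + 9.4 = 125.9
CMA at t=6 = (128.7 + 125.9) / (2·8) = 254.6 / 16 = 15.91

15.91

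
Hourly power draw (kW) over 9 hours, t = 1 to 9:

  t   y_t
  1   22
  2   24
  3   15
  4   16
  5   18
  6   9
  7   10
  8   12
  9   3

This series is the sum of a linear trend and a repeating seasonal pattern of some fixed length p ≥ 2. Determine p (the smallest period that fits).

3

First differences y_{t+1} − y_t: 2, -9, 1, 2, -9, 1, 2, -9, …
The difference pattern repeats every 3 terms and not for any smaller step, so p = 3.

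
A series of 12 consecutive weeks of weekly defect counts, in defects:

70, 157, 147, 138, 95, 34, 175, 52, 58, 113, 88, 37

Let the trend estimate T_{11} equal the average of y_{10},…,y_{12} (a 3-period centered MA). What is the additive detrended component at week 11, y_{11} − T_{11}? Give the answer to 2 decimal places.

8.67

Trend T_11 = (113 + 88 + 37) / 3 = 238/3 = 79.3333
Detrended value: 88 − 79.3333 = 8.67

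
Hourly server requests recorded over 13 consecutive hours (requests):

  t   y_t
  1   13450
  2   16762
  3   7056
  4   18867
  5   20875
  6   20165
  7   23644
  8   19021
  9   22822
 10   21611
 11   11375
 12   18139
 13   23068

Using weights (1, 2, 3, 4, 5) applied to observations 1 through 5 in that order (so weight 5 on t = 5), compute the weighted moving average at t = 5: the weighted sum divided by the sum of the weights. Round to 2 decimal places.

Weighted sum: 1·13450 + 2·16762 + 3·7056 + 4·18867 + 5·20875 = 13450 + 33524 + 21168 + 75468 + 104375 = 247985
Weight total: 1 + 2 + 3 + 4 + 5 = 15
WMA = 247985 / 15 = 16532.33

16532.33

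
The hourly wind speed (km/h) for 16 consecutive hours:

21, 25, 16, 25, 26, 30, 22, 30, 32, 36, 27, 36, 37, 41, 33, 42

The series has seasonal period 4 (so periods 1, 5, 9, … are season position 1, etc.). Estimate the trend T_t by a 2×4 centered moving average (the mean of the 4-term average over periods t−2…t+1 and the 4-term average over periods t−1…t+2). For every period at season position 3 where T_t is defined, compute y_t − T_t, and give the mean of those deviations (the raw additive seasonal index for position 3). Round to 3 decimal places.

-6.167

Season position 3 occurs at t = 3, 7, 11 (where T_t is defined).
t=3: T_3 = 22.37500; y_3 − T_3 = 16 − 22.37500 = -6.37500
t=7: T_7 = 27.75000; y_7 − T_7 = 22 − 27.75000 = -5.75000
t=11: T_11 = 33.37500; y_11 − T_11 = 27 − 33.37500 = -6.37500
Mean deviation: (-6.37500 + -5.75000 + -6.37500) / 3 = -6.167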